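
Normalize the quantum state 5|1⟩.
|1⟩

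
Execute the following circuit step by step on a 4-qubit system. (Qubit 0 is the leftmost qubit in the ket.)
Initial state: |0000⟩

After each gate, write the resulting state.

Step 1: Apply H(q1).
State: 1/√2|0000⟩ + 1/√2|0100⟩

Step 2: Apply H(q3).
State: 1/2|0000⟩ + 1/2|0001⟩ + 1/2|0100⟩ + 1/2|0101⟩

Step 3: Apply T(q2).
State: 1/2|0000⟩ + 1/2|0001⟩ + 1/2|0100⟩ + 1/2|0101⟩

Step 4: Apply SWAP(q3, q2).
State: 1/2|0000⟩ + 1/2|0010⟩ + 1/2|0100⟩ + 1/2|0110⟩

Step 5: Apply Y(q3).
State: (1/2)i|0001⟩ + (1/2)i|0011⟩ + (1/2)i|0101⟩ + (1/2)i|0111⟩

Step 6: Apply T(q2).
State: (1/2)i|0001⟩ + (-1/√8 + (1/√8)i)|0011⟩ + (1/2)i|0101⟩ + (-1/√8 + (1/√8)i)|0111⟩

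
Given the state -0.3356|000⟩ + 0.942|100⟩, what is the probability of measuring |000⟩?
0.1126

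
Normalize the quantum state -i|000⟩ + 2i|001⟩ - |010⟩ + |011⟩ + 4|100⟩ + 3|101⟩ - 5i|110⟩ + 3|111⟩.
-0.1231i|000⟩ + 0.2462i|001⟩ - 0.1231|010⟩ + 0.1231|011⟩ + 0.4924|100⟩ + 0.3693|101⟩ - 0.6155i|110⟩ + 0.3693|111⟩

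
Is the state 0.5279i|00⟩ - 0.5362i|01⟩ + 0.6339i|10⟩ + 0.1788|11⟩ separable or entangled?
Entangled

Writing the state as a|00⟩ + b|01⟩ + c|10⟩ + d|11⟩, it is a product state iff ad − bc = 0.
Here (a, b, c, d) = (0.5279i, -0.5362i, 0.6339i, 0.1788): ad − bc = (0.5279i)(0.1788) − (-0.5362i)(0.6339i) = (-0.3399 + 0.09439i) ≠ 0, so the state is entangled.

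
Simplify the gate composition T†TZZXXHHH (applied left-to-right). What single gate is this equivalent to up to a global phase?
H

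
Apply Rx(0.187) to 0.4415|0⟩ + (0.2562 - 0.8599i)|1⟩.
(0.3593 - 0.02392i)|0⟩ + (0.2551 - 0.8974i)|1⟩

Rx(0.187) = [[cos(θ/2), −i·sin(θ/2)], [−i·sin(θ/2), cos(θ/2)]]; θ = 0.187, cos(θ/2) ≈ 0.995632, sin(θ/2) ≈ 0.0933638.
With a = amp(|0⟩) = 0.4415 and b = amp(|1⟩) = (0.2562 - 0.8599i):
new amp(|0⟩) = (0.995632)·a + (-0.0933638i)·b = (0.3593 - 0.02392i)
new amp(|1⟩) = (-0.0933638i)·a + (0.995632)·b = (0.2551 - 0.8974i)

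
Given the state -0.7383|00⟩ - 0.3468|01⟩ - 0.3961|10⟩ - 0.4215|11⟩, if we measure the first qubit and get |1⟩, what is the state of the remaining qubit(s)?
-0.6848|0⟩ - 0.7287|1⟩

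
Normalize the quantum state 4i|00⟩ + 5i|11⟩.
0.6247i|00⟩ + 0.7809i|11⟩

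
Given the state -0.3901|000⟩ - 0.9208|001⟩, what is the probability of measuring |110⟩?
0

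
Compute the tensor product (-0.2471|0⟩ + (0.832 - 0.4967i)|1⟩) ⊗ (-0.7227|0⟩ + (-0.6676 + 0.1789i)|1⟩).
0.1786|00⟩ + (0.165 - 0.04421i)|01⟩ + (-0.6013 + 0.359i)|10⟩ + (-0.4666 + 0.4804i)|11⟩

amp(|b₁b₂…⟩) = product of the factor amplitudes for bits b₁, b₂, …; only kets whose every factor amplitude is nonzero survive.
|00⟩: (-0.2471)(-0.7227) = 0.1786
|01⟩: (-0.2471)(-0.6676 + 0.1789i) = (0.165 - 0.04421i)
|10⟩: (0.832 - 0.4967i)(-0.7227) = (-0.6013 + 0.359i)
|11⟩: (0.832 - 0.4967i)(-0.6676 + 0.1789i) = (-0.4666 + 0.4804i)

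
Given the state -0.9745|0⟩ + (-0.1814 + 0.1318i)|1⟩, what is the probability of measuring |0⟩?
0.9497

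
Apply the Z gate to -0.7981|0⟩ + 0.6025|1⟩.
-0.7981|0⟩ - 0.6025|1⟩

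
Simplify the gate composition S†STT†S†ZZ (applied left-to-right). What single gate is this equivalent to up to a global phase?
S†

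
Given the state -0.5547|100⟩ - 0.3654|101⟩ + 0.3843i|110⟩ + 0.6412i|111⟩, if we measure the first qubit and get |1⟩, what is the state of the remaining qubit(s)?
-0.5547|00⟩ - 0.3654|01⟩ + 0.3843i|10⟩ + 0.6412i|11⟩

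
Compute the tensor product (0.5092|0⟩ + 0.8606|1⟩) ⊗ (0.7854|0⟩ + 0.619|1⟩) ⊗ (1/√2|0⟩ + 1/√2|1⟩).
0.2828|000⟩ + 0.2828|001⟩ + 0.2229|010⟩ + 0.2229|011⟩ + 0.4779|100⟩ + 0.4779|101⟩ + 0.3767|110⟩ + 0.3767|111⟩

amp(|b₁b₂…⟩) = product of the factor amplitudes for bits b₁, b₂, …; only kets whose every factor amplitude is nonzero survive.
|000⟩: (0.5092)(0.7854)(1/√2) = 0.2828
|001⟩: (0.5092)(0.7854)(1/√2) = 0.2828
|010⟩: (0.5092)(0.619)(1/√2) = 0.2229
|011⟩: (0.5092)(0.619)(1/√2) = 0.2229
|100⟩: (0.8606)(0.7854)(1/√2) = 0.4779
|101⟩: (0.8606)(0.7854)(1/√2) = 0.4779
|110⟩: (0.8606)(0.619)(1/√2) = 0.3767
|111⟩: (0.8606)(0.619)(1/√2) = 0.3767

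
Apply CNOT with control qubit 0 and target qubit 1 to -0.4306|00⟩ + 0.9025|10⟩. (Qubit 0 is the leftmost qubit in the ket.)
-0.4306|00⟩ + 0.9025|11⟩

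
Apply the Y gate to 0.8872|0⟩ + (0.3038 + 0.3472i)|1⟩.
(0.3472 - 0.3038i)|0⟩ + 0.8872i|1⟩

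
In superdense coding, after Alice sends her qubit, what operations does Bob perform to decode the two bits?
CNOT (Alice's qubit controls Bob's), then H on Alice's qubit, then measure both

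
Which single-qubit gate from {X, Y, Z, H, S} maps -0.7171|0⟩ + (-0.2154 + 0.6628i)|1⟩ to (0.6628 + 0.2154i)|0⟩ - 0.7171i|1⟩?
Y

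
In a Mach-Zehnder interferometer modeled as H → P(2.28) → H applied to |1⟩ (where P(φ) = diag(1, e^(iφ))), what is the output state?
(0.8256 - 0.3794i)|0⟩ + (0.1744 + 0.3794i)|1⟩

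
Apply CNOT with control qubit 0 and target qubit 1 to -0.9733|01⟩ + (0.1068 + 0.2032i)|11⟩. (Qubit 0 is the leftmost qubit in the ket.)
-0.9733|01⟩ + (0.1068 + 0.2032i)|10⟩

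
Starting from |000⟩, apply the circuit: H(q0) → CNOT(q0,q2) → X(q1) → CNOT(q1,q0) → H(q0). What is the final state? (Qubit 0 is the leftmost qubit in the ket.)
1/2|010⟩ + 1/2|011⟩ - 1/2|110⟩ + 1/2|111⟩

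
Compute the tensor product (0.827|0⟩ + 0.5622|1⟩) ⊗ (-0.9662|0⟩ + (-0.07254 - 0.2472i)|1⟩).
-0.799|00⟩ + (-0.05999 - 0.2044i)|01⟩ - 0.5432|10⟩ + (-0.04078 - 0.139i)|11⟩

amp(|b₁b₂…⟩) = product of the factor amplitudes for bits b₁, b₂, …; only kets whose every factor amplitude is nonzero survive.
|00⟩: (0.827)(-0.9662) = -0.799
|01⟩: (0.827)(-0.07254 - 0.2472i) = (-0.05999 - 0.2044i)
|10⟩: (0.5622)(-0.9662) = -0.5432
|11⟩: (0.5622)(-0.07254 - 0.2472i) = (-0.04078 - 0.139i)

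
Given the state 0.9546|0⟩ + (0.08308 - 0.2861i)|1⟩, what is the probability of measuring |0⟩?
0.9113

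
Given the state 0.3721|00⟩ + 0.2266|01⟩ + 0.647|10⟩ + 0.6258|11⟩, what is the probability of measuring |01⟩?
0.05135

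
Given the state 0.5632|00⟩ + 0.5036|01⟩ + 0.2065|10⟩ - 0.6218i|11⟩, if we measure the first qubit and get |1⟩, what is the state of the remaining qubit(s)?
0.3152|0⟩ - 0.949i|1⟩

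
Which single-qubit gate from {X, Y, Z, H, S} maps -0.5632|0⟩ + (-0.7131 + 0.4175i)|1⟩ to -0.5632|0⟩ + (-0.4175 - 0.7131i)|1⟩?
S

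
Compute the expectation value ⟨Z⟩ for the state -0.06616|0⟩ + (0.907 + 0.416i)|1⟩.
-0.9913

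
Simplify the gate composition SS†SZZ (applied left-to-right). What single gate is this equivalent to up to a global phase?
S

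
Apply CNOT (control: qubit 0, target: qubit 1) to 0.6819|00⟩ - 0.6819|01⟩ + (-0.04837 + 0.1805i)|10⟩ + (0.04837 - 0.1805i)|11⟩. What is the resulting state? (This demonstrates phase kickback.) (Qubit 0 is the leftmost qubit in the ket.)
0.6819|00⟩ - 0.6819|01⟩ + (0.04837 - 0.1805i)|10⟩ + (-0.04837 + 0.1805i)|11⟩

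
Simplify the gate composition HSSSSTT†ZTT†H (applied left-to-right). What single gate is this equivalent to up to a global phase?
X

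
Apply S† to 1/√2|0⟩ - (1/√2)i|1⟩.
1/√2|0⟩ - 1/√2|1⟩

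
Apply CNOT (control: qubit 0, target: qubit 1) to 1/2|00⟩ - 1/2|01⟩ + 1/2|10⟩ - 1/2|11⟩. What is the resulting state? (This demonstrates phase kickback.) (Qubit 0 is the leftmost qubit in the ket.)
1/2|00⟩ - 1/2|01⟩ - 1/2|10⟩ + 1/2|11⟩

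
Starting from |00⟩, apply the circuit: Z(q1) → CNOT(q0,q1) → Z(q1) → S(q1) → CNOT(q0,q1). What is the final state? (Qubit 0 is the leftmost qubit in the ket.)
|00⟩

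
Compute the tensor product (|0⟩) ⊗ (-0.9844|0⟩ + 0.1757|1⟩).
-0.9844|00⟩ + 0.1757|01⟩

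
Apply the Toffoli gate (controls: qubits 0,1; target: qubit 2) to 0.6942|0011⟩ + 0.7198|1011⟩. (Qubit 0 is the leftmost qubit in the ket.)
0.6942|0011⟩ + 0.7198|1011⟩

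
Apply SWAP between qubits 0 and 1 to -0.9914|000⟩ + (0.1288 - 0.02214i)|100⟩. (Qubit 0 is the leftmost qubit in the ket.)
-0.9914|000⟩ + (0.1288 - 0.02214i)|010⟩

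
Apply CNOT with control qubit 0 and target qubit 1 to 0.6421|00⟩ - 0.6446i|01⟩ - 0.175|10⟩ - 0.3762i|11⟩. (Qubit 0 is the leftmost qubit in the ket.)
0.6421|00⟩ - 0.6446i|01⟩ - 0.3762i|10⟩ - 0.175|11⟩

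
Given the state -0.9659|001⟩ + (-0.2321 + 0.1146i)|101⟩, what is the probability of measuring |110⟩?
0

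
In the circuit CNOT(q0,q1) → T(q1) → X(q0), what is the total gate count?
3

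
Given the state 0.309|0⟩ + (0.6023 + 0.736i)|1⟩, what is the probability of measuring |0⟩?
0.09548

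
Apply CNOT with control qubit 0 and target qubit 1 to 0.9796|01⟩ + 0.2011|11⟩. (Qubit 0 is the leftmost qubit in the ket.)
0.9796|01⟩ + 0.2011|10⟩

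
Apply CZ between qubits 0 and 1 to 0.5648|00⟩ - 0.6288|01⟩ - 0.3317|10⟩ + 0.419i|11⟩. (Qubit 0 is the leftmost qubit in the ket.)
0.5648|00⟩ - 0.6288|01⟩ - 0.3317|10⟩ - 0.419i|11⟩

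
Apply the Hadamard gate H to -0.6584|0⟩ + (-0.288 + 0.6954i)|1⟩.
(-0.6692 + 0.4917i)|0⟩ + (-0.2619 - 0.4917i)|1⟩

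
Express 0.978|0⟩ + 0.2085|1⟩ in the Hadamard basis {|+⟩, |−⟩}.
0.839|+⟩ + 0.5441|−⟩

With |ψ⟩ = α|0⟩ + β|1⟩, the Hadamard-basis coefficients are ⟨+|ψ⟩ = (α + β)/√2 and ⟨−|ψ⟩ = (α − β)/√2.
Here α = 0.978, β = 0.2085: (α + β)/√2 = 0.839, (α − β)/√2 = 0.5441.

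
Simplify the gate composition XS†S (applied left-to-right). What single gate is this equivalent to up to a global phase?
X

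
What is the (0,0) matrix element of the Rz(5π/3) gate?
(-0.866 - (1/2)i)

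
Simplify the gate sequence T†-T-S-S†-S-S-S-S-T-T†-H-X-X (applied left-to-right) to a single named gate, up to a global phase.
H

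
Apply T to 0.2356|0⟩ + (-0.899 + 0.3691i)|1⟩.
0.2356|0⟩ + (-0.8967 - 0.3747i)|1⟩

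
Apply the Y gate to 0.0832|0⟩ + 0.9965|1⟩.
-0.9965i|0⟩ + 0.0832i|1⟩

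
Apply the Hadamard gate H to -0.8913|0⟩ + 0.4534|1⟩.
-0.3096|0⟩ - 0.9508|1⟩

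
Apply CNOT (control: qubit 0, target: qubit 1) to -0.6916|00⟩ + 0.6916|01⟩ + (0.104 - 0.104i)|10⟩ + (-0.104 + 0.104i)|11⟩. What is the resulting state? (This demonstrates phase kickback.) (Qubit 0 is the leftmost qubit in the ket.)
-0.6916|00⟩ + 0.6916|01⟩ + (-0.104 + 0.104i)|10⟩ + (0.104 - 0.104i)|11⟩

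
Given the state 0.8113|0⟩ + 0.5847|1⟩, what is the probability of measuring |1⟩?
0.3419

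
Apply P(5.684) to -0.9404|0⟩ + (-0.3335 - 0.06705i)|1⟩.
-0.9404|0⟩ + (-0.3132 + 0.1327i)|1⟩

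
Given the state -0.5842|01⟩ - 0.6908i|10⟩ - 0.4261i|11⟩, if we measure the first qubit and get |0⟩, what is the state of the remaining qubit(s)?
-|1⟩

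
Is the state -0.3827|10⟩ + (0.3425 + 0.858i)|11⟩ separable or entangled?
Separable

Writing the state as a|00⟩ + b|01⟩ + c|10⟩ + d|11⟩, it is a product state iff ad − bc = 0.
Here (a, b, c, d) = (0, 0, -0.3827, (0.3425 + 0.858i)): ad − bc = (0)(0.3425 + 0.858i) − (0)(-0.3827) = 0, so the state is separable.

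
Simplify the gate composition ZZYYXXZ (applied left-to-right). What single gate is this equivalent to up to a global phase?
Z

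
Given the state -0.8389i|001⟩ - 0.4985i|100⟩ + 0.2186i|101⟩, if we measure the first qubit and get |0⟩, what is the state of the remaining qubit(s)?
-i|01⟩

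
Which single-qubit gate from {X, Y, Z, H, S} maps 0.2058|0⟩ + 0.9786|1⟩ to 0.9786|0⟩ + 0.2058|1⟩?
X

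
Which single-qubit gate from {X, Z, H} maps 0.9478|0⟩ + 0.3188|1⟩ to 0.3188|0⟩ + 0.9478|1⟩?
X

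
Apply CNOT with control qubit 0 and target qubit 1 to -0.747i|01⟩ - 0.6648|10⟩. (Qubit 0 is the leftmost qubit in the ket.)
-0.747i|01⟩ - 0.6648|11⟩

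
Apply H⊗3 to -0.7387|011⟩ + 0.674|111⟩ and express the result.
-0.02287|000⟩ + 0.02287|001⟩ + 0.02287|010⟩ - 0.02287|011⟩ - 0.4995|100⟩ + 0.4995|101⟩ + 0.4995|110⟩ - 0.4995|111⟩

H⊗3 gives amp(|y⟩) = (1/2√2) Σ_x (−1)^(x·y) amp(|x⟩), where x·y is the number of positions in which both x and y have a 1.
|000⟩: (-0.7387 + 0.674)/(2√2) = -0.02287
|001⟩: (0.7387 - 0.674)/(2√2) = 0.02287
|010⟩: (0.7387 - 0.674)/(2√2) = 0.02287
|011⟩: (-0.7387 + 0.674)/(2√2) = -0.02287
|100⟩: (-0.7387 - 0.674)/(2√2) = -0.4995
|101⟩: (0.7387 + 0.674)/(2√2) = 0.4995
|110⟩: (0.7387 + 0.674)/(2√2) = 0.4995
|111⟩: (-0.7387 - 0.674)/(2√2) = -0.4995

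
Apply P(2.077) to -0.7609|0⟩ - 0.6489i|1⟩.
-0.7609|0⟩ + (0.5675 + 0.3146i)|1⟩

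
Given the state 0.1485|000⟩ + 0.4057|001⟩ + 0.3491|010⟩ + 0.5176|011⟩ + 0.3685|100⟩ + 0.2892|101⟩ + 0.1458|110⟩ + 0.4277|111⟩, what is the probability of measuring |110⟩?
0.02126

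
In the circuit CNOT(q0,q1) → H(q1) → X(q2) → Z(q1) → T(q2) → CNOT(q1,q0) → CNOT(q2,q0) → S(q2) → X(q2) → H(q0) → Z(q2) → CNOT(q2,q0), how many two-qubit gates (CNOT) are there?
4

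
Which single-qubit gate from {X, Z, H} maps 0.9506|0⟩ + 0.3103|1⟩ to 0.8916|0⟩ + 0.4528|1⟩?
H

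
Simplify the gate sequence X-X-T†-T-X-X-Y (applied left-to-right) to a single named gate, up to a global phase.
Y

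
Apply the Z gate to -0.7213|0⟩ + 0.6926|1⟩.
-0.7213|0⟩ - 0.6926|1⟩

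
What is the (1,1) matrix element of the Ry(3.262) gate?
-0.06017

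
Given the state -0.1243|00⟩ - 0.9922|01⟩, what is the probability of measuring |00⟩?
0.01545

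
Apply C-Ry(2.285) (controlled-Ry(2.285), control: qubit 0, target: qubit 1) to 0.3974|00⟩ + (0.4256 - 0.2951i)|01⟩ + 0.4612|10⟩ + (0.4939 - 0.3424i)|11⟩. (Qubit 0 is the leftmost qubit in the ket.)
0.3974|00⟩ + (0.4256 - 0.2951i)|01⟩ + (-0.2577 + 0.3115i)|10⟩ + (0.6247 - 0.1422i)|11⟩

C-Ry(2.285) leaves the control-|0⟩ kets |00⟩, |01⟩ unchanged and applies Ry(2.285) to qubit 1 on the control-|1⟩ pair (|10⟩, |11⟩).
Ry(2.285) = [[cos(θ/2), −sin(θ/2)], [sin(θ/2), cos(θ/2)]]; θ = 2.285, cos(θ/2) ≈ 0.415322, sin(θ/2) ≈ 0.909675.
With a = amp(|10⟩) = 0.4612 and b = amp(|11⟩) = (0.4939 - 0.3424i):
new amp(|10⟩) = (0.415322)·a + (-0.909675)·b = (-0.2577 + 0.3115i)
new amp(|11⟩) = (0.909675)·a + (0.415322)·b = (0.6247 - 0.1422i)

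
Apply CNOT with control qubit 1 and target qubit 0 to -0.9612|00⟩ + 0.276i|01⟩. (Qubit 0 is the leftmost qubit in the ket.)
-0.9612|00⟩ + 0.276i|11⟩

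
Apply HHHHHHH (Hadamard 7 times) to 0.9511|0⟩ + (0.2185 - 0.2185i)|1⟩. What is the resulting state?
(0.827 - 0.1545i)|0⟩ + (0.518 + 0.1545i)|1⟩

H² = I, so H^7 = H: a single Hadamard. With (a, b) = (0.9511, (0.2185 - 0.2185i)), H gives ((a + b)/√2, (a − b)/√2) = ((0.827 - 0.1545i), (0.518 + 0.1545i)).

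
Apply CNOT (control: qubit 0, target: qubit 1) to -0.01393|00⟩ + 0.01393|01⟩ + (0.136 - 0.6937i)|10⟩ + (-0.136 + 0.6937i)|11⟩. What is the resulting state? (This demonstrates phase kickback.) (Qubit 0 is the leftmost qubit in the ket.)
-0.01393|00⟩ + 0.01393|01⟩ + (-0.136 + 0.6937i)|10⟩ + (0.136 - 0.6937i)|11⟩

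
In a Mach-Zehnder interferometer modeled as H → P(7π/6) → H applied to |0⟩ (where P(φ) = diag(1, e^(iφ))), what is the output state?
(0.06699 - 0.25i)|0⟩ + (0.933 + 0.25i)|1⟩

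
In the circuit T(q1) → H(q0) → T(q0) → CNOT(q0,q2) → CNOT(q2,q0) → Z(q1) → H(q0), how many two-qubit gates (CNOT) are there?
2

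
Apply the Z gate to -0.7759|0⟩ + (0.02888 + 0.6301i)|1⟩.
-0.7759|0⟩ + (-0.02888 - 0.6301i)|1⟩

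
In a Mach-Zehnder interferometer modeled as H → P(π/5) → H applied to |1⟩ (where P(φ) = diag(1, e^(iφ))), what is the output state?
(0.09549 - 0.2939i)|0⟩ + (0.9045 + 0.2939i)|1⟩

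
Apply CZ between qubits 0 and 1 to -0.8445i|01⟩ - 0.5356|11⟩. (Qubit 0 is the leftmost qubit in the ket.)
-0.8445i|01⟩ + 0.5356|11⟩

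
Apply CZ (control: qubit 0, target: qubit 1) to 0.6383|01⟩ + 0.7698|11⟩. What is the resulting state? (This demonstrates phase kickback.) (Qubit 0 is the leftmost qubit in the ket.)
0.6383|01⟩ - 0.7698|11⟩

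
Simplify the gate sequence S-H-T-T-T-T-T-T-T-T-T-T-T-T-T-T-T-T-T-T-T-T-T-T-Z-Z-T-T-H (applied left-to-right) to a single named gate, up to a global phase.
S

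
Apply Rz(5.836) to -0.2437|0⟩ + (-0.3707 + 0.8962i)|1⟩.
(0.2376 + 0.05404i)|0⟩ + (0.1628 - 0.9561i)|1⟩

Rz(5.836) = [[e^(−iθ/2), 0], [0, e^(iθ/2)]] with e^(±iθ/2) = cos(θ/2) ± i·sin(θ/2); θ = 5.836, cos(θ/2) ≈ -0.975107, sin(θ/2) ≈ 0.221734.
With a = amp(|0⟩) = -0.2437 and b = amp(|1⟩) = (-0.3707 + 0.8962i):
new amp(|0⟩) = (-0.975107 - 0.221734i)·a = (0.2376 + 0.05404i)
new amp(|1⟩) = (-0.975107 + 0.221734i)·b = (0.1628 - 0.9561i)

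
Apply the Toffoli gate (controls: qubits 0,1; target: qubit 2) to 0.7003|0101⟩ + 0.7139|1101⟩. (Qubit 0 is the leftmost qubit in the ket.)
0.7003|0101⟩ + 0.7139|1111⟩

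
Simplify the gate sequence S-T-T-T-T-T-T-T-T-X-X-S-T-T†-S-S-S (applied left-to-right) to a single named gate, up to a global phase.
S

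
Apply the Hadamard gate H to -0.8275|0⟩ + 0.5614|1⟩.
-0.1882|0⟩ - 0.9821|1⟩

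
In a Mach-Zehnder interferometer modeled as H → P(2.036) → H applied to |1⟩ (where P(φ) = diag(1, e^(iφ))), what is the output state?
(0.7243 - 0.4469i)|0⟩ + (0.2757 + 0.4469i)|1⟩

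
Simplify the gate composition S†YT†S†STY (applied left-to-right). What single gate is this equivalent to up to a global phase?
S†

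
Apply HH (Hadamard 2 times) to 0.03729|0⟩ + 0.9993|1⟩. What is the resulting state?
0.03729|0⟩ + 0.9993|1⟩

H² = I, so an even number of Hadamards cancels: H^2 = I and the state is unchanged.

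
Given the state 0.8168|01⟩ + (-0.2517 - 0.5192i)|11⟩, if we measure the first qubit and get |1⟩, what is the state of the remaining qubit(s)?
(-0.4362 - 0.8998i)|1⟩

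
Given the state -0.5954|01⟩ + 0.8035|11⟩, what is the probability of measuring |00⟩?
0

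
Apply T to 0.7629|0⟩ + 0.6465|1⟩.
0.7629|0⟩ + (0.4571 + 0.4571i)|1⟩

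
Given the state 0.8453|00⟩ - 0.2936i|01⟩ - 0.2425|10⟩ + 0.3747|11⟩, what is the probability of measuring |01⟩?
0.0862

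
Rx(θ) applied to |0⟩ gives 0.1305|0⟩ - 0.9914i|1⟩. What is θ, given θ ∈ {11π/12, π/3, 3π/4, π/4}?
11π/12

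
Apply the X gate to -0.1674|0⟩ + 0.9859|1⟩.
0.9859|0⟩ - 0.1674|1⟩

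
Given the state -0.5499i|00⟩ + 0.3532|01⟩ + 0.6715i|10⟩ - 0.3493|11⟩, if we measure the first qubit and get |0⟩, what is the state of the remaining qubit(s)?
-0.8414i|0⟩ + 0.5404|1⟩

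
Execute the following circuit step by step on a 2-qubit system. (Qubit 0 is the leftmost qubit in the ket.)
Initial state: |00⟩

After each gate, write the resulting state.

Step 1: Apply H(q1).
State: 1/√2|00⟩ + 1/√2|01⟩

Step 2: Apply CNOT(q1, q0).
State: 1/√2|00⟩ + 1/√2|11⟩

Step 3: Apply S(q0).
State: 1/√2|00⟩ + (1/√2)i|11⟩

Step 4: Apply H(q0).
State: 1/2|00⟩ + (1/2)i|01⟩ + 1/2|10⟩ - (1/2)i|11⟩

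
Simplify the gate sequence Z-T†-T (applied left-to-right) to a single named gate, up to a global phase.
Z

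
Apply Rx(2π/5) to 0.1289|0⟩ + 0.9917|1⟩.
(0.1043 - 0.5829i)|0⟩ + (0.8023 - 0.07577i)|1⟩

Rx(2π/5) = [[cos(θ/2), −i·sin(θ/2)], [−i·sin(θ/2), cos(θ/2)]]; θ = 2π/5, cos(θ/2) ≈ 0.809017, sin(θ/2) ≈ 0.587785.
With a = amp(|0⟩) = 0.1289 and b = amp(|1⟩) = 0.9917:
new amp(|0⟩) = (0.809017)·a + (-0.587785i)·b = (0.1043 - 0.5829i)
new amp(|1⟩) = (-0.587785i)·a + (0.809017)·b = (0.8023 - 0.07577i)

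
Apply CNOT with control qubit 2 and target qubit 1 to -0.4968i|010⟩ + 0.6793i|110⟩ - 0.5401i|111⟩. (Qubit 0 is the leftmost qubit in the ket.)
-0.4968i|010⟩ - 0.5401i|101⟩ + 0.6793i|110⟩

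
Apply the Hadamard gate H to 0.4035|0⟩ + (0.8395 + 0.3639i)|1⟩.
(0.8789 + 0.2573i)|0⟩ + (-0.3083 - 0.2573i)|1⟩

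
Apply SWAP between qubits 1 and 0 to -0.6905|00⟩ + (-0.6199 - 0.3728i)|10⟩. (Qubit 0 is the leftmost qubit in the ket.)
-0.6905|00⟩ + (-0.6199 - 0.3728i)|01⟩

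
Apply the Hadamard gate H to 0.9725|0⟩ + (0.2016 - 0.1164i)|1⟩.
(0.8302 - 0.08231i)|0⟩ + (0.5451 + 0.08231i)|1⟩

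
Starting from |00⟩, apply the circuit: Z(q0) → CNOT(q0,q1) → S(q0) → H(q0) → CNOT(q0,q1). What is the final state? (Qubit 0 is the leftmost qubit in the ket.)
1/√2|00⟩ + 1/√2|11⟩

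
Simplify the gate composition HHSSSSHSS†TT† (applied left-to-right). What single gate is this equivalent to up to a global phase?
H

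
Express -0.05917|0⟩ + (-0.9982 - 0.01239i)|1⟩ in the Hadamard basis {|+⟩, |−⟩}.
(-0.7477 - 0.008761i)|+⟩ + (0.664 + 0.008761i)|−⟩

With |ψ⟩ = α|0⟩ + β|1⟩, the Hadamard-basis coefficients are ⟨+|ψ⟩ = (α + β)/√2 and ⟨−|ψ⟩ = (α − β)/√2.
Here α = -0.05917, β = (-0.9982 - 0.01239i): (α + β)/√2 = (-0.7477 - 0.008761i), (α − β)/√2 = (0.664 + 0.008761i).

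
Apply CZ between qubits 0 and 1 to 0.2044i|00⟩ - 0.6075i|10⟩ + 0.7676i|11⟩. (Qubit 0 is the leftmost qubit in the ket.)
0.2044i|00⟩ - 0.6075i|10⟩ - 0.7676i|11⟩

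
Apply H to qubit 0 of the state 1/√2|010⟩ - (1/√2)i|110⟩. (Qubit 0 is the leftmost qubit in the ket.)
(1/2 - (1/2)i)|010⟩ + (1/2 + (1/2)i)|110⟩

H on qubit 0 mixes each pair of kets that differ only in qubit 0: amplitudes (a, b) of (|…0…⟩, |…1…⟩) become ((a + b)/√2, (a − b)/√2). Kets absent from the input have amplitude 0.
(|010⟩, |110⟩): (a, b) = (1/√2, -(1/√2)i) → ((1/2 - (1/2)i), (1/2 + (1/2)i))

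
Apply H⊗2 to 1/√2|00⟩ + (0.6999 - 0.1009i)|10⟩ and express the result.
(0.7035 - 0.05045i)|00⟩ + (0.7035 - 0.05045i)|01⟩ + (0.003603 + 0.05045i)|10⟩ + (0.003603 + 0.05045i)|11⟩

H⊗2 gives amp(|y⟩) = (1/2) Σ_x (−1)^(x·y) amp(|x⟩), where x·y is the number of positions in which both x and y have a 1.
|00⟩: (1/√2 + (0.6999 - 0.1009i))/2 = (0.7035 - 0.05045i)
|01⟩: (1/√2 + (0.6999 - 0.1009i))/2 = (0.7035 - 0.05045i)
|10⟩: (1/√2 - (0.6999 - 0.1009i))/2 = (0.003603 + 0.05045i)
|11⟩: (1/√2 - (0.6999 - 0.1009i))/2 = (0.003603 + 0.05045i)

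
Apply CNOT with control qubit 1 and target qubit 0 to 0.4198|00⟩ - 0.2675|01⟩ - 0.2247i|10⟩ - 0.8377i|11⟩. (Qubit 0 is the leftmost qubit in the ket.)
0.4198|00⟩ - 0.8377i|01⟩ - 0.2247i|10⟩ - 0.2675|11⟩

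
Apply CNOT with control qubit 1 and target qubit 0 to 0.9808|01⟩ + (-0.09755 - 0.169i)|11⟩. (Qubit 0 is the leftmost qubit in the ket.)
(-0.09755 - 0.169i)|01⟩ + 0.9808|11⟩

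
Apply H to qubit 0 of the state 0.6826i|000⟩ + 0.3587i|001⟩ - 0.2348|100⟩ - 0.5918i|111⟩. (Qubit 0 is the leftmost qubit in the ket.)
(-0.166 + 0.4827i)|000⟩ + 0.2536i|001⟩ - 0.4185i|011⟩ + (0.166 + 0.4827i)|100⟩ + 0.2536i|101⟩ + 0.4185i|111⟩

H on qubit 0 mixes each pair of kets that differ only in qubit 0: amplitudes (a, b) of (|…0…⟩, |…1…⟩) become ((a + b)/√2, (a − b)/√2). Kets absent from the input have amplitude 0.
(|000⟩, |100⟩): (a, b) = (0.6826i, -0.2348) → ((-0.166 + 0.4827i), (0.166 + 0.4827i))
(|001⟩, |101⟩): (a, b) = (0.3587i, 0) → (0.2536i, 0.2536i)
(|011⟩, |111⟩): (a, b) = (0, -0.5918i) → (-0.4185i, 0.4185i)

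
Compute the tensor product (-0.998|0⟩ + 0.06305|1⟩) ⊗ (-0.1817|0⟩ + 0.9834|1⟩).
0.1813|00⟩ - 0.9814|01⟩ - 0.01146|10⟩ + 0.062|11⟩

amp(|b₁b₂…⟩) = product of the factor amplitudes for bits b₁, b₂, …; only kets whose every factor amplitude is nonzero survive.
|00⟩: (-0.998)(-0.1817) = 0.1813
|01⟩: (-0.998)(0.9834) = -0.9814
|10⟩: (0.06305)(-0.1817) = -0.01146
|11⟩: (0.06305)(0.9834) = 0.062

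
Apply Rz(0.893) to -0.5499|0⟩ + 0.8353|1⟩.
(-0.496 + 0.2375i)|0⟩ + (0.7534 + 0.3607i)|1⟩

Rz(0.893) = [[e^(−iθ/2), 0], [0, e^(iθ/2)]] with e^(±iθ/2) = cos(θ/2) ± i·sin(θ/2); θ = 0.893, cos(θ/2) ≈ 0.901964, sin(θ/2) ≈ 0.431811.
With a = amp(|0⟩) = -0.5499 and b = amp(|1⟩) = 0.8353:
new amp(|0⟩) = (0.901964 - 0.431811i)·a = (-0.496 + 0.2375i)
new amp(|1⟩) = (0.901964 + 0.431811i)·b = (0.7534 + 0.3607i)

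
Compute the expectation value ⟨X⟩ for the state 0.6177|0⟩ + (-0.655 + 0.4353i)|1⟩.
-0.8092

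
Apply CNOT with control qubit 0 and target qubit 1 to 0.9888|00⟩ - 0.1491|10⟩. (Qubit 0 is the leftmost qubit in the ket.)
0.9888|00⟩ - 0.1491|11⟩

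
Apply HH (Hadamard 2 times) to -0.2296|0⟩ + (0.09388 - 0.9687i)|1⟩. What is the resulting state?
-0.2296|0⟩ + (0.09388 - 0.9687i)|1⟩

H² = I, so an even number of Hadamards cancels: H^2 = I and the state is unchanged.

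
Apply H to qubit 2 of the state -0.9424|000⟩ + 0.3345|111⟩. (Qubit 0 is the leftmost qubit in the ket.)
-0.6664|000⟩ - 0.6664|001⟩ + 0.2365|110⟩ - 0.2365|111⟩

H on qubit 2 mixes each pair of kets that differ only in qubit 2: amplitudes (a, b) of (|…0…⟩, |…1…⟩) become ((a + b)/√2, (a − b)/√2). Kets absent from the input have amplitude 0.
(|000⟩, |001⟩): (a, b) = (-0.9424, 0) → (-0.6664, -0.6664)
(|110⟩, |111⟩): (a, b) = (0, 0.3345) → (0.2365, -0.2365)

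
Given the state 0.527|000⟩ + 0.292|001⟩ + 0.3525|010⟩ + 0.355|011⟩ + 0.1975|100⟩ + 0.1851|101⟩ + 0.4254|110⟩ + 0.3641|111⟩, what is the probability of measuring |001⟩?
0.08526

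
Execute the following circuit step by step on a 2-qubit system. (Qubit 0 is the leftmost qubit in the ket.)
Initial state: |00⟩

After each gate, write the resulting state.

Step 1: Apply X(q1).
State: |01⟩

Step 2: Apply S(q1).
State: i|01⟩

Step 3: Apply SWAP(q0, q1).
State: i|10⟩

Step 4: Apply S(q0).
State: -|10⟩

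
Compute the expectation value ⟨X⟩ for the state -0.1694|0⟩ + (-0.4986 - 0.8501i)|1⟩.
0.1689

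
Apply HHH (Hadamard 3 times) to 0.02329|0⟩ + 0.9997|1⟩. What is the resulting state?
0.7234|0⟩ - 0.6904|1⟩

H² = I, so H^3 = H: a single Hadamard. With (a, b) = (0.02329, 0.9997), H gives ((a + b)/√2, (a − b)/√2) = (0.7234, -0.6904).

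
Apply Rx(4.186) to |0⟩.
-0.4988|0⟩ - 0.8667i|1⟩

Rx(4.186) = [[cos(θ/2), −i·sin(θ/2)], [−i·sin(θ/2), cos(θ/2)]]; θ = 4.186, cos(θ/2) ≈ -0.498791, sin(θ/2) ≈ 0.866722.
With a = amp(|0⟩) = 1 and b = amp(|1⟩) = 0:
new amp(|0⟩) = (-0.498791)·a + (-0.866722i)·b = -0.4988
new amp(|1⟩) = (-0.866722i)·a + (-0.498791)·b = -0.8667i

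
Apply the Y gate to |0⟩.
i|1⟩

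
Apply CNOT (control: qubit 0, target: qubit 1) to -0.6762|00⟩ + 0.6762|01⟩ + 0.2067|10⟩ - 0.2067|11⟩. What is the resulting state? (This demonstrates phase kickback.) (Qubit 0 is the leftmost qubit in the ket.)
-0.6762|00⟩ + 0.6762|01⟩ - 0.2067|10⟩ + 0.2067|11⟩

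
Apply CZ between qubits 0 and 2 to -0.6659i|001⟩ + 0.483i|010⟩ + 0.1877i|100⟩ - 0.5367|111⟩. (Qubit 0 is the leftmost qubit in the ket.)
-0.6659i|001⟩ + 0.483i|010⟩ + 0.1877i|100⟩ + 0.5367|111⟩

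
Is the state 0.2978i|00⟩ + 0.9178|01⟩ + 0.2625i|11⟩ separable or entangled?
Entangled

Writing the state as a|00⟩ + b|01⟩ + c|10⟩ + d|11⟩, it is a product state iff ad − bc = 0.
Here (a, b, c, d) = (0.2978i, 0.9178, 0, 0.2625i): ad − bc = (0.2978i)(0.2625i) − (0.9178)(0) = -0.07817 ≠ 0, so the state is entangled.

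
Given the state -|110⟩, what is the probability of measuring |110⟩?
1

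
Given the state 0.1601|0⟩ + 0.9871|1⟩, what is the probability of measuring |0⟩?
0.02563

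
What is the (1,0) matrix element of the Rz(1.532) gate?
0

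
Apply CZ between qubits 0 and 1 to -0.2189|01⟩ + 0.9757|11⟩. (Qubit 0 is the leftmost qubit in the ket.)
-0.2189|01⟩ - 0.9757|11⟩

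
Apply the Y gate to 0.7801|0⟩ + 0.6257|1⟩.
-0.6257i|0⟩ + 0.7801i|1⟩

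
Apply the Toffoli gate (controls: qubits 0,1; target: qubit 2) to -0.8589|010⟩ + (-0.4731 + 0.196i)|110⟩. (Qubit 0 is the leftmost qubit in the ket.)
-0.8589|010⟩ + (-0.4731 + 0.196i)|111⟩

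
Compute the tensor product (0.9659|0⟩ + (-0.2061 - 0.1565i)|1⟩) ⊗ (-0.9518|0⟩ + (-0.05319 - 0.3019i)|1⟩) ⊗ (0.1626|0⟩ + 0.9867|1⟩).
-0.1495|000⟩ - 0.9071|001⟩ + (-0.008354 - 0.04742i)|010⟩ + (-0.05069 - 0.2877i)|011⟩ + (0.0319 + 0.02422i)|100⟩ + (0.1936 + 0.147i)|101⟩ + (-0.0059 + 0.01147i)|110⟩ + (-0.0358 + 0.06961i)|111⟩

amp(|b₁b₂…⟩) = product of the factor amplitudes for bits b₁, b₂, …; only kets whose every factor amplitude is nonzero survive.
|000⟩: (0.9659)(-0.9518)(0.1626) = -0.1495
|001⟩: (0.9659)(-0.9518)(0.9867) = -0.9071
|010⟩: (0.9659)(-0.05319 - 0.3019i)(0.1626) = (-0.008354 - 0.04742i)
|011⟩: (0.9659)(-0.05319 - 0.3019i)(0.9867) = (-0.05069 - 0.2877i)
|100⟩: (-0.2061 - 0.1565i)(-0.9518)(0.1626) = (0.0319 + 0.02422i)
|101⟩: (-0.2061 - 0.1565i)(-0.9518)(0.9867) = (0.1936 + 0.147i)
|110⟩: (-0.2061 - 0.1565i)(-0.05319 - 0.3019i)(0.1626) = (-0.0059 + 0.01147i)
|111⟩: (-0.2061 - 0.1565i)(-0.05319 - 0.3019i)(0.9867) = (-0.0358 + 0.06961i)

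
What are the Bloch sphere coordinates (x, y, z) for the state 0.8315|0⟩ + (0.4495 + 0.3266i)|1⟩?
(0.7475, 0.5431, 0.3827)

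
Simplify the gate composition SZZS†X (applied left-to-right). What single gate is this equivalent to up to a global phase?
X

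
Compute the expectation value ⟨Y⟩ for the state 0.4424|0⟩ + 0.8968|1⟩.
0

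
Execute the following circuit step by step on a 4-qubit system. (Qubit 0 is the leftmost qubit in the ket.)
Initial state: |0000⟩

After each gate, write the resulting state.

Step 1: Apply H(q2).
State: 1/√2|0000⟩ + 1/√2|0010⟩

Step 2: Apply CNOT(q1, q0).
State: 1/√2|0000⟩ + 1/√2|0010⟩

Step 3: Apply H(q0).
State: 1/2|0000⟩ + 1/2|0010⟩ + 1/2|1000⟩ + 1/2|1010⟩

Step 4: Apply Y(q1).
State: (1/2)i|0100⟩ + (1/2)i|0110⟩ + (1/2)i|1100⟩ + (1/2)i|1110⟩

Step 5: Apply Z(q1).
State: -(1/2)i|0100⟩ - (1/2)i|0110⟩ - (1/2)i|1100⟩ - (1/2)i|1110⟩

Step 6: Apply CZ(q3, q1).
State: -(1/2)i|0100⟩ - (1/2)i|0110⟩ - (1/2)i|1100⟩ - (1/2)i|1110⟩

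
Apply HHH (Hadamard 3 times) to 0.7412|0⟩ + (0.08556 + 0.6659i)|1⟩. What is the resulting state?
(0.5846 + 0.4709i)|0⟩ + (0.4636 - 0.4709i)|1⟩

H² = I, so H^3 = H: a single Hadamard. With (a, b) = (0.7412, (0.08556 + 0.6659i)), H gives ((a + b)/√2, (a − b)/√2) = ((0.5846 + 0.4709i), (0.4636 - 0.4709i)).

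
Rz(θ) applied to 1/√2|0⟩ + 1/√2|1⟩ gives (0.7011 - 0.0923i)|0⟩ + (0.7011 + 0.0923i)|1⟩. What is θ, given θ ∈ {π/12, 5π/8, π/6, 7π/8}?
π/12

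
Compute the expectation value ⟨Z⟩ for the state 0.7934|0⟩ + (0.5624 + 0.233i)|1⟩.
0.2589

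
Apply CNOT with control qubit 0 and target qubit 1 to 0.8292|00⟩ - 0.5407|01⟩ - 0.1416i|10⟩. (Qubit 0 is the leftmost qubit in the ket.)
0.8292|00⟩ - 0.5407|01⟩ - 0.1416i|11⟩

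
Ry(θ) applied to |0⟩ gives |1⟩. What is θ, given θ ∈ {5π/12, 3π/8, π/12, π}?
π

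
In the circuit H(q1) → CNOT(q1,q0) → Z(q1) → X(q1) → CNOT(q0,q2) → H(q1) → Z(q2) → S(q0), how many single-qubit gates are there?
6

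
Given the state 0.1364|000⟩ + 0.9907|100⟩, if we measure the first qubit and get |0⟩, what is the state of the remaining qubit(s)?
|00⟩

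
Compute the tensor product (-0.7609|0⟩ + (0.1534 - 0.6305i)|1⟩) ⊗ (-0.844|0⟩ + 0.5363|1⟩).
0.6422|00⟩ - 0.4081|01⟩ + (-0.1295 + 0.5321i)|10⟩ + (0.08227 - 0.3381i)|11⟩

amp(|b₁b₂…⟩) = product of the factor amplitudes for bits b₁, b₂, …; only kets whose every factor amplitude is nonzero survive.
|00⟩: (-0.7609)(-0.844) = 0.6422
|01⟩: (-0.7609)(0.5363) = -0.4081
|10⟩: (0.1534 - 0.6305i)(-0.844) = (-0.1295 + 0.5321i)
|11⟩: (0.1534 - 0.6305i)(0.5363) = (0.08227 - 0.3381i)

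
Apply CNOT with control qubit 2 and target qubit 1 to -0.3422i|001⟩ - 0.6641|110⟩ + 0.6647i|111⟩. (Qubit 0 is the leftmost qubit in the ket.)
-0.3422i|011⟩ + 0.6647i|101⟩ - 0.6641|110⟩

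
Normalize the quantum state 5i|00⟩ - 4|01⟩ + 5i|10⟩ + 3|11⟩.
(1/√3)i|00⟩ - 0.4619|01⟩ + (1/√3)i|10⟩ + 0.3464|11⟩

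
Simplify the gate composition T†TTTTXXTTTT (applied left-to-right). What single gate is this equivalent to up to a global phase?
T†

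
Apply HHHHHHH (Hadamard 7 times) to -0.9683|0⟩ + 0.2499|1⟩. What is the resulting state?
-0.508|0⟩ - 0.8614|1⟩

H² = I, so H^7 = H: a single Hadamard. With (a, b) = (-0.9683, 0.2499), H gives ((a + b)/√2, (a − b)/√2) = (-0.508, -0.8614).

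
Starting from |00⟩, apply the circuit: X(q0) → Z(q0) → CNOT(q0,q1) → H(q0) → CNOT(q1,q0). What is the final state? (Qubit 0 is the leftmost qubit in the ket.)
1/√2|01⟩ - 1/√2|11⟩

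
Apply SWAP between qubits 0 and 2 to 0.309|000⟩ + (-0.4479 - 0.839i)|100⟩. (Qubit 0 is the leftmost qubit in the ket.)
0.309|000⟩ + (-0.4479 - 0.839i)|001⟩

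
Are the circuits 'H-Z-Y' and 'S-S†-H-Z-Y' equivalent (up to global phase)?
Yes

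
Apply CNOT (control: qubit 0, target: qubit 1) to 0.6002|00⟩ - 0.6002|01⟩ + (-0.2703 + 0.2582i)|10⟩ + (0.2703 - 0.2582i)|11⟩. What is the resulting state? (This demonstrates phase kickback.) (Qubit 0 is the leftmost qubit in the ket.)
0.6002|00⟩ - 0.6002|01⟩ + (0.2703 - 0.2582i)|10⟩ + (-0.2703 + 0.2582i)|11⟩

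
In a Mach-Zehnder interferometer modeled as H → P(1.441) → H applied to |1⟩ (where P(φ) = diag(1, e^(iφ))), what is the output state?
(0.4353 - 0.4958i)|0⟩ + (0.5647 + 0.4958i)|1⟩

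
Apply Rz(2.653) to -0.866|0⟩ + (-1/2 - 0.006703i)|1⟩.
(-0.2095 + 0.8403i)|0⟩ + (-0.1144 - 0.4868i)|1⟩

Rz(2.653) = [[e^(−iθ/2), 0], [0, e^(iθ/2)]] with e^(±iθ/2) = cos(θ/2) ± i·sin(θ/2); θ = 2.653, cos(θ/2) ≈ 0.241874, sin(θ/2) ≈ 0.970308.
With a = amp(|0⟩) = -0.866 and b = amp(|1⟩) = (-1/2 - 0.006703i):
new amp(|0⟩) = (0.241874 - 0.970308i)·a = (-0.2095 + 0.8403i)
new amp(|1⟩) = (0.241874 + 0.970308i)·b = (-0.1144 - 0.4868i)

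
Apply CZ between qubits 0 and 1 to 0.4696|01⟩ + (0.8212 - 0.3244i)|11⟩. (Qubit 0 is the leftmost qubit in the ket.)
0.4696|01⟩ + (-0.8212 + 0.3244i)|11⟩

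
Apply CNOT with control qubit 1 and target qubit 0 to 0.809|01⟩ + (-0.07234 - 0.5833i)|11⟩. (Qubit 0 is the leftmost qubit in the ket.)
(-0.07234 - 0.5833i)|01⟩ + 0.809|11⟩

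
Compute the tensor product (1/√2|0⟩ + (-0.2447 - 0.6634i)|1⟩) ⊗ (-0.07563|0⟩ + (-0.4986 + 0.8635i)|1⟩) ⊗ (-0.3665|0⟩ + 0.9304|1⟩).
0.0196|000⟩ - 0.04976|001⟩ + (0.1292 - 0.2238i)|010⟩ + (-0.328 + 0.5681i)|011⟩ + (-0.006783 - 0.01839i)|100⟩ + (0.01722 + 0.04668i)|101⟩ + (-0.2547 - 0.04379i)|110⟩ + (0.6465 + 0.1112i)|111⟩

amp(|b₁b₂…⟩) = product of the factor amplitudes for bits b₁, b₂, …; only kets whose every factor amplitude is nonzero survive.
|000⟩: (1/√2)(-0.07563)(-0.3665) = 0.0196
|001⟩: (1/√2)(-0.07563)(0.9304) = -0.04976
|010⟩: (1/√2)(-0.4986 + 0.8635i)(-0.3665) = (0.1292 - 0.2238i)
|011⟩: (1/√2)(-0.4986 + 0.8635i)(0.9304) = (-0.328 + 0.5681i)
|100⟩: (-0.2447 - 0.6634i)(-0.07563)(-0.3665) = (-0.006783 - 0.01839i)
|101⟩: (-0.2447 - 0.6634i)(-0.07563)(0.9304) = (0.01722 + 0.04668i)
|110⟩: (-0.2447 - 0.6634i)(-0.4986 + 0.8635i)(-0.3665) = (-0.2547 - 0.04379i)
|111⟩: (-0.2447 - 0.6634i)(-0.4986 + 0.8635i)(0.9304) = (0.6465 + 0.1112i)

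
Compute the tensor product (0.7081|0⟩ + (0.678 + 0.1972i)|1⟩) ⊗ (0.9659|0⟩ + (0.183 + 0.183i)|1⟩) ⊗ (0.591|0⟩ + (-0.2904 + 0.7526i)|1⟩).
0.4042|000⟩ + (-0.1986 + 0.5147i)|001⟩ + (0.07658 + 0.07658i)|010⟩ + (-0.1352 + 0.05989i)|011⟩ + (0.387 + 0.1126i)|100⟩ + (-0.3335 + 0.4375i)|101⟩ + (0.052 + 0.09466i)|110⟩ + (-0.1461 + 0.01971i)|111⟩

amp(|b₁b₂…⟩) = product of the factor amplitudes for bits b₁, b₂, …; only kets whose every factor amplitude is nonzero survive.
|000⟩: (0.7081)(0.9659)(0.591) = 0.4042
|001⟩: (0.7081)(0.9659)(-0.2904 + 0.7526i) = (-0.1986 + 0.5147i)
|010⟩: (0.7081)(0.183 + 0.183i)(0.591) = (0.07658 + 0.07658i)
|011⟩: (0.7081)(0.183 + 0.183i)(-0.2904 + 0.7526i) = (-0.1352 + 0.05989i)
|100⟩: (0.678 + 0.1972i)(0.9659)(0.591) = (0.387 + 0.1126i)
|101⟩: (0.678 + 0.1972i)(0.9659)(-0.2904 + 0.7526i) = (-0.3335 + 0.4375i)
|110⟩: (0.678 + 0.1972i)(0.183 + 0.183i)(0.591) = (0.052 + 0.09466i)
|111⟩: (0.678 + 0.1972i)(0.183 + 0.183i)(-0.2904 + 0.7526i) = (-0.1461 + 0.01971i)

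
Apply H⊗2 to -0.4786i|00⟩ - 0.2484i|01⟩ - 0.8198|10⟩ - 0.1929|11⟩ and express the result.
(-0.5064 - 0.3635i)|00⟩ + (-0.3135 - 0.1151i)|01⟩ + (0.5064 - 0.3635i)|10⟩ + (0.3135 - 0.1151i)|11⟩

H⊗2 gives amp(|y⟩) = (1/2) Σ_x (−1)^(x·y) amp(|x⟩), where x·y is the number of positions in which both x and y have a 1.
|00⟩: (-0.4786i - 0.2484i - 0.8198 - 0.1929)/2 = (-0.5064 - 0.3635i)
|01⟩: (-0.4786i + 0.2484i - 0.8198 + 0.1929)/2 = (-0.3135 - 0.1151i)
|10⟩: (-0.4786i - 0.2484i + 0.8198 + 0.1929)/2 = (0.5064 - 0.3635i)
|11⟩: (-0.4786i + 0.2484i + 0.8198 - 0.1929)/2 = (0.3135 - 0.1151i)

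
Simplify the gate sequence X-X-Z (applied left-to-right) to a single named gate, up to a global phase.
Z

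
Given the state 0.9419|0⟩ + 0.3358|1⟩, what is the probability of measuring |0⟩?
0.8872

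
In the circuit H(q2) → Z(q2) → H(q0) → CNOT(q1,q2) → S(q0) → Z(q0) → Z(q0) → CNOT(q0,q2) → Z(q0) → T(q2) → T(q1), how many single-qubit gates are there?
9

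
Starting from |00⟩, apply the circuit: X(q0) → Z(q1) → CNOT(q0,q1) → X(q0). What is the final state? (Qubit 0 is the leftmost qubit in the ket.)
|01⟩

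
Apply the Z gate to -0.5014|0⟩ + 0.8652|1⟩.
-0.5014|0⟩ - 0.8652|1⟩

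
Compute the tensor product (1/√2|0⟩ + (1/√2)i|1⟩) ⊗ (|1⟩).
1/√2|01⟩ + (1/√2)i|11⟩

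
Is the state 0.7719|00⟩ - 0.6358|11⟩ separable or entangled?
Entangled

Writing the state as a|00⟩ + b|01⟩ + c|10⟩ + d|11⟩, it is a product state iff ad − bc = 0.
Here (a, b, c, d) = (0.7719, 0, 0, -0.6358): ad − bc = (0.7719)(-0.6358) − (0)(0) = -0.4908 ≠ 0, so the state is entangled.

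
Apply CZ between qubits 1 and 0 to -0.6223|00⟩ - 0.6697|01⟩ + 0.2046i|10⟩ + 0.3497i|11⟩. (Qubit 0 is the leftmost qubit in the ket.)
-0.6223|00⟩ - 0.6697|01⟩ + 0.2046i|10⟩ - 0.3497i|11⟩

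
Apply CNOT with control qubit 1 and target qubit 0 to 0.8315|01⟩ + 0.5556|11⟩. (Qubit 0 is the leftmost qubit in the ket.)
0.5556|01⟩ + 0.8315|11⟩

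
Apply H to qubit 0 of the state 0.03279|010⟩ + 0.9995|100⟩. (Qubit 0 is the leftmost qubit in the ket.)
0.7068|000⟩ + 0.02319|010⟩ - 0.7068|100⟩ + 0.02319|110⟩

H on qubit 0 mixes each pair of kets that differ only in qubit 0: amplitudes (a, b) of (|…0…⟩, |…1…⟩) become ((a + b)/√2, (a − b)/√2). Kets absent from the input have amplitude 0.
(|000⟩, |100⟩): (a, b) = (0, 0.9995) → (0.7068, -0.7068)
(|010⟩, |110⟩): (a, b) = (0.03279, 0) → (0.02319, 0.02319)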